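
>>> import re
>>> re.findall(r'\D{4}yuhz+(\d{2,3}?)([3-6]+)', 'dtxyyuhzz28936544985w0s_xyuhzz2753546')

This matches exactly 4 of a non-digit, then the literal 'yuh', then one or more of a literal 'z'; then 2 to 3 of a digit (lazy) (captured); then one or more of a character in [3-6] (captured).
Scanning left to right: at [0:17] match 'dtxyyuhzz28936544', groups = ('289', '36544').
With 2 capturing groups, `findall` returns a 2-tuple per match.

[('289', '36544')]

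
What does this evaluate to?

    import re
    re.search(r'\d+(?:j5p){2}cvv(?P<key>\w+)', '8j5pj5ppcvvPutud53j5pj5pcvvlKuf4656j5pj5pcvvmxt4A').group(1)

'lKuf4656j5pj5pcvvmxt4A'

Pattern: one or more of a digit, then the literal 'j5p' repeated 2 times, then the literal 'cvv'; then one or more of a word character (captured as 'key').
`re.search` tries every starting position until one works.
The match spans [16:49] → '53j5pj5pcvvlKuf4656j5pj5pcvvmxt4A'.
Captured: group 1 = 'lKuf4656j5pj5pcvvmxt4A'.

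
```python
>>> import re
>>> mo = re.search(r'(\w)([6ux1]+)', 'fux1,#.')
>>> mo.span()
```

(0, 4)

The match spans [0:4] → 'fux1'.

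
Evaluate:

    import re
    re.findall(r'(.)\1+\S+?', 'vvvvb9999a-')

['v', '9']

After group 1 captures some text, `\1` only succeeds where that same text appears again.
Because there's exactly one group, `findall` drops the full match and keeps group 1 from each hit.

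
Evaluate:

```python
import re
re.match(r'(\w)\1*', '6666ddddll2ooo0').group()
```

`match` is anchored at position 0; if the pattern doesn't fit there, it returns None.
The match spans [0:4] → '6666'.

'6666'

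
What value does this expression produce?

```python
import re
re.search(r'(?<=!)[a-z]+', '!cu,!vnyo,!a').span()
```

The lookaround is zero-width — it requires the adjacent text to match without consuming it, so the asserted text isn't part of the match.
The match spans [1:3] → 'cu'.

(1, 3)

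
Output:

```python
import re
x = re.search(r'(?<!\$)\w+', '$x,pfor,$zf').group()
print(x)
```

pfor

The negative lookahead/lookbehind blocks any match where the forbidden context is present.
The match spans [3:7] → 'pfor'.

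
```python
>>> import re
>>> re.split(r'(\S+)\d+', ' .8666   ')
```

Because the pattern has a capturing group, `split` also inserts each captured text between the pieces.

[' ', '.866', '   ']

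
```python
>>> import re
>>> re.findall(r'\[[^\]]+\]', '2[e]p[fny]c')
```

['[e]', '[fny]']

Scanning left to right: at [1:4] → '[e]'; at [5:10] → '[fny]'.
`findall` yields the raw match text (2 of them) because the pattern has no groups.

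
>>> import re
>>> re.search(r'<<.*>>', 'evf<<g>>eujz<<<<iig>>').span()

(3, 21)

Unlike `match`, `search` isn't anchored — it looks for the pattern anywhere in the string.
The match spans [3:21] → '<<g>>eujz<<<<iig>>'.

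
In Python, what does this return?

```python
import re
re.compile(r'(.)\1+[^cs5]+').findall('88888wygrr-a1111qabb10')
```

['8']

`\1` has to match the exact text group 1 already captured.
One capturing group, so `findall` returns just the captured substring from the one match — 1 in all.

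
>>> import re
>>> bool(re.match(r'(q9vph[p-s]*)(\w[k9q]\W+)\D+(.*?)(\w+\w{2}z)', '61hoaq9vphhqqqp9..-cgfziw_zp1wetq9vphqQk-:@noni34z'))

False

This matches the literal 'q9', then the literal 'vph', then zero or more of a character in [p-s] (captured); then a word character, then one of [k9q], then one or more of a non-word character (captured); then one or more of a non-digit; then zero or more of any character (lazy) (captured); then one or more of a word character, then exactly 2 of a word character, then the literal 'z' (captured).
`match` is anchored at position 0; if the pattern doesn't fit there, it returns None.
Here position 0 doesn't satisfy it, so the call returns None, and `bool(None)` is False.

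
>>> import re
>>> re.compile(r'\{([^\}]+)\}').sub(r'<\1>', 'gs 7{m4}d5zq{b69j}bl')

'gs 7<m4>d5zq<b69j>bl'

The replacement refers to a captured group, so each match is rewritten using its own captured text.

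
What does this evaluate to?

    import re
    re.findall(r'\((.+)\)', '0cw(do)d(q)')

['do)d(q']

Walking the string: at [3:11] match '(do)d(q)', group 1 = 'do)d(q'.
`findall` collects group 1 from the one match (1 total).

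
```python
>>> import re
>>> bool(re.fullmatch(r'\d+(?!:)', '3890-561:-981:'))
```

False

`(?!…)`/`(?<!…)` only lets a position through if the neighbouring text does NOT match; no characters are consumed.
`re.fullmatch` is like wrapping the pattern in `^…$` (in single-line mode).
Here there's no way to consume every character, so the call returns None, and `bool(None)` is False.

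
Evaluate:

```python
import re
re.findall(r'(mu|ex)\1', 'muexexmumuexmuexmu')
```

['ex', 'mu']

The backreference `\1` re-matches whatever the first group consumed, character for character.
Scanning left to right: at [2:6] match 'exex', group 1 = 'ex'; at [6:10] match 'mumu', group 1 = 'mu'.
One capturing group, so `findall` returns just the captured substring from each match — 2 in all.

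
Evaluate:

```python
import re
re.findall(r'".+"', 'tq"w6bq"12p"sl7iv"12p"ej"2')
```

Scanning left to right: at [2:25] → '"w6bq"12p"sl7iv"12p"ej"'.
With no groups in the pattern, `findall` gives back each whole match — 1 here.

['"w6bq"12p"sl7iv"12p"ej"']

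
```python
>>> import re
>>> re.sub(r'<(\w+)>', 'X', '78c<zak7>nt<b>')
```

'78cXntX'

Each match is replaced by 'X'.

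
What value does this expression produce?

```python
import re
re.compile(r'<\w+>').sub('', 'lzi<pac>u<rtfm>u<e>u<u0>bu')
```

'lziuuubu'

Matches: at [3:8] → '<pac>'; at [9:15] → '<rtfm>'; at [16:19] → '<e>'; at [20:24] → '<u0>'.
`sub` substitutes '' at each match site.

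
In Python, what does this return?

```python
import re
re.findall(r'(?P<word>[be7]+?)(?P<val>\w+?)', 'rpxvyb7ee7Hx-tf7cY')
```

[('b', '7'), ('e', 'e'), ('7', 'H'), ('7', 'c')]

This matches one or more of one of [be7] (lazy) (captured as 'word'); then one or more of a word character (lazy) (captured as 'val').
With the lazy modifier that quantifier settles for the fewest repetitions that let the rest of the pattern succeed (the atoms after it are unaffected and can still be greedy).
Walking the string: at [5:7] match 'b7', groups = ('b', '7'); at [7:9] match 'ee', groups = ('e', 'e'); at [9:11] match '7H', groups = ('7', 'H'); at [15:17] match '7c', groups = ('7', 'c').
2 groups means each result is a tuple of 2 captured strings — 4 here.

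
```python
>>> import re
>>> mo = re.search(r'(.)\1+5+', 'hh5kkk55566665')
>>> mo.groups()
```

('h',)

The match spans [0:3] → 'hh5'.
Captured: group 1 = 'h'.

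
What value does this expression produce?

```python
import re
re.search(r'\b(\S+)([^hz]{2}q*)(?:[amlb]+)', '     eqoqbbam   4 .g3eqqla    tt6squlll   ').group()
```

'eqoqbbam'

This matches a word boundary (`\b`, zero-width); then one or more of a non-whitespace character (captured); then exactly 2 of any character except [hz], then zero or more of the literal 'q' (captured); then one or more of one of [amlb] (non-capturing group).
`search` walks the string left to right and returns the first match it finds.
The match spans [5:13] → 'eqoqbbam'.
Captured: group 1 = 'eqoqb', group 2 = 'ba'.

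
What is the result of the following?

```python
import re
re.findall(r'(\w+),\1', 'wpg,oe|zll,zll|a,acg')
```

`\1` is not a pattern — it's the concrete string captured by group 1, re-applied verbatim.
`findall` collects group 1 from each match (2 total).

['zll', 'a']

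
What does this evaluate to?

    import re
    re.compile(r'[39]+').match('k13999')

None

The pattern matches one or more of one of [39].
`match` is anchored at position 0; if the pattern doesn't fit there, it returns None.
Here position 0 doesn't satisfy it, so the call returns None.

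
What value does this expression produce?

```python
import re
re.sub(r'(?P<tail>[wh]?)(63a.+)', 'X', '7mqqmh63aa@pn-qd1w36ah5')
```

The pattern matches optionally one of [wh] (captured as 'tail'); then the literal '63a', then one or more of any character (captured).
Matches: at [5:23] → 'h63aa@pn-qd1w36ah5'.
Each match is replaced by 'X'.

'7mqqmX'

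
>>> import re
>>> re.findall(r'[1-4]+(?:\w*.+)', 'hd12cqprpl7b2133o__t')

['12cqprpl7b2133o__t']

This matches one or more of a character in [1-4]; then zero or more of a word character, then one or more of any character (non-capturing group).
Scanning left to right: at [2:20] → '12cqprpl7b2133o__t'.
No capturing groups, so `findall` returns the 1 full match string.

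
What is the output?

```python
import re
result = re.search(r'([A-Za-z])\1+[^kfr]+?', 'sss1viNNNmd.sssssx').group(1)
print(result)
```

The match spans [0:4] → 'sss1'.
Captured: group 1 = 's'.

s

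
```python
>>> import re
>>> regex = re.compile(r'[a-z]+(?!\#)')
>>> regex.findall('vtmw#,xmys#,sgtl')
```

The negative lookahead/lookbehind blocks any match where the forbidden context is present.
With no groups in the pattern, `findall` gives back each whole match — 3 here.

['vtm', 'xmy', 'sgtl']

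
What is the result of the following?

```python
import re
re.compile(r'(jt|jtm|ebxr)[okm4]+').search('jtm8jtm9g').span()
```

`re.search` tries every starting position until one works.
The match spans [0:3] → 'jtm'.
Captured: group 1 = 'jt'.

(0, 3)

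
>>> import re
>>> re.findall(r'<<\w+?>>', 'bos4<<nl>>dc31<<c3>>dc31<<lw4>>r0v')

Since nothing is captured, `findall` lists the 3 matched substrings directly.

['<<nl>>', '<<c3>>', '<<lw4>>']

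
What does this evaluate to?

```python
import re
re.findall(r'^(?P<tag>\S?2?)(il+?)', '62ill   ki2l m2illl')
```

[('62', 'il')]

The pattern matches anchored at the start of the string; then optionally a non-whitespace character, then optionally the literal '2' (captured as 'tag'); then a literal 'i', then one or more of a literal 'l' (lazy) (captured).
2 groups means the one result is a tuple of 2 captured strings — 1 here.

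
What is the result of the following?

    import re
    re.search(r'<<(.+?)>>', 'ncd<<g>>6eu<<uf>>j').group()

'<<g>>'

`re.search` tries every starting position until one works.
The match spans [3:8] → '<<g>>'.
Captured: group 1 = 'g'.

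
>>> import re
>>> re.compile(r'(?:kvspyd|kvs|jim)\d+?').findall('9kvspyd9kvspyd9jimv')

Walking the string: at [1:8] → 'kvspyd9'; at [8:15] → 'kvspyd9'.
No capturing groups, so `findall` returns the 2 full match strings.

['kvspyd9', 'kvspyd9']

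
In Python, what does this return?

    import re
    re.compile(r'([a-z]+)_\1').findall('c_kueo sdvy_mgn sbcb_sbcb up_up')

['sbcb', 'up']

`\1` has to match the exact text group 1 already captured.
Walking the string: at [16:25] match 'sbcb_sbcb', group 1 = 'sbcb'; at [26:31] match 'up_up', group 1 = 'up'.
`findall` collects group 1 from each match (2 total).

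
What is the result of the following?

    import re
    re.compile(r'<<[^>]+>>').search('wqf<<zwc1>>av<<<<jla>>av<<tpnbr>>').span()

The match spans [3:11] → '<<zwc1>>'.

(3, 11)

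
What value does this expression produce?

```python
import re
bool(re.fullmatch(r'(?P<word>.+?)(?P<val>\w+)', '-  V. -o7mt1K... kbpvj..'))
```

False

`re.fullmatch` requires the pattern to consume the entire string.
Here the pattern can't cover the whole string, so the call returns None, and `bool(None)` is False.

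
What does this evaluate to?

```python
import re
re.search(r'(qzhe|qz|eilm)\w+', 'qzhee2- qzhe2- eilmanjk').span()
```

The match spans [0:6] → 'qzhee2'.

(0, 6)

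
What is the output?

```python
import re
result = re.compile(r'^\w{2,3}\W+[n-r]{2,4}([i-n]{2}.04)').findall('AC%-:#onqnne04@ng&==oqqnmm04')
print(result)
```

['nne04']

The pattern matches anchored at the start of the string; then 2 to 3 of a word character, then one or more of a non-word character; then 2 to 4 of a character in [n-r]; then exactly 2 of a character in [i-n], then any character, then the literal '04' (captured).
Matches: at [0:14] match 'AC%-:#onqnne04', group 1 = 'nne04'.
One capturing group, so `findall` returns just the captured substring from the one match — 1 in all.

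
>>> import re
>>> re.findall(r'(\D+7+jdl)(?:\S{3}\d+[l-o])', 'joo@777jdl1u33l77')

['joo@777jdl']

This matches one or more of a non-digit, then one or more of a literal '7', then the literal 'jdl' (captured); then exactly 3 of a non-whitespace character, then one or more of a digit, then a character in [l-o] (non-capturing group).
Scanning left to right: at [0:15] match 'joo@777jdl1u33l', group 1 = 'joo@777jdl'.
With a single group, `findall` returns only what that group captured — 1 item.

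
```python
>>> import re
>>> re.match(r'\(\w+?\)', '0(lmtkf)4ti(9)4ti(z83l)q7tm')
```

None

`re.match` only tries the pattern at the start of the string.
Here the string doesn't start with a match, so the call returns None.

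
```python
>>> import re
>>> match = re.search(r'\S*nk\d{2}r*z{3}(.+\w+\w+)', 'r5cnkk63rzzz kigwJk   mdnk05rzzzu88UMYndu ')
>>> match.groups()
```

('u88UMYndu',)

The match spans [22:41] → 'mdnk05rzzzu88UMYndu'.
Captured: group 1 = 'u88UMYndu'.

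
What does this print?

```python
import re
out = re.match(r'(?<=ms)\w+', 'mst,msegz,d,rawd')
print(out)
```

The positive lookaround only admits positions where the adjacent text matches; those characters stay outside the span.
`re.match` won't scan ahead — the pattern has to work from the very first character.
Here position 0 doesn't satisfy it, so the call returns None.

None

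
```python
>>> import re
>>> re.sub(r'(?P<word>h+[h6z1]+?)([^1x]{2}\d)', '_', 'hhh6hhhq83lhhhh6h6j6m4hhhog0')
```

This matches one or more of the literal 'h', then one or more of one of [h6z1] (lazy) (captured as 'word'); then exactly 2 of any character except [1x], then a digit (captured).
Every occurrence is swapped for '_'.

'_3l_m4_'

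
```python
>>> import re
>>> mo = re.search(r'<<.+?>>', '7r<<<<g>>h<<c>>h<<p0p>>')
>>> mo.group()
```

A `+?`/`*?`/`{m,n}?` starts at its minimum and grows only as far as needed for what follows to match.
Unlike `match`, `search` isn't anchored — it looks for the pattern anywhere in the string.
The match spans [2:9] → '<<<<g>>'.

'<<<<g>>'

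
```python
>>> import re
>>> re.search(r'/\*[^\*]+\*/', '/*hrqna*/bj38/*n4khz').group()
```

'/*hrqna*/'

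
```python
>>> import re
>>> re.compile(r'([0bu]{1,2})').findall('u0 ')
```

The pattern matches 1 to 2 of one of [0bu] (captured).
Scanning left to right: at [0:2] match 'u0', group 1 = 'u0'.
`findall` collects group 1 from the one match (1 total).

['u0']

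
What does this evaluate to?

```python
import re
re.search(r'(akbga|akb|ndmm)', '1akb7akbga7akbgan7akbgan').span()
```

(1, 4)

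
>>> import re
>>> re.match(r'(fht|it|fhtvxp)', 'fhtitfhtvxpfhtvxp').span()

With `match`, the pattern is implicitly anchored at the beginning.
The match spans [0:3] → 'fht'.

(0, 3)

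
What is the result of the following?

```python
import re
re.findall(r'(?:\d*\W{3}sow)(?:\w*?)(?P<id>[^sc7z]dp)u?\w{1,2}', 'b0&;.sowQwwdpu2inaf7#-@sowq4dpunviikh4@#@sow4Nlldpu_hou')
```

Pattern: zero or more of a digit, then exactly 3 of a non-word character, then the literal 'sow' (non-capturing group); then zero or more of a word character (lazy) (non-capturing group); then any character except [sc7z], then the literal 'dp' (captured as 'id'); then optionally the literal 'u', then 1 to 2 of a word character.
With a single group, `findall` returns only what that group captured — 3 items.

['wdp', '4dp', 'ldp']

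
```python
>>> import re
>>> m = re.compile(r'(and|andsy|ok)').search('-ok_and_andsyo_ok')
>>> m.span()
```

(1, 3)

The match spans [1:3] → 'ok'.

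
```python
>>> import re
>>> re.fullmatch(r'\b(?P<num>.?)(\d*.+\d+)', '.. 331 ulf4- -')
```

None

`re.fullmatch` requires the pattern to consume the entire string.
Here there's no way to consume every character, so the call returns None.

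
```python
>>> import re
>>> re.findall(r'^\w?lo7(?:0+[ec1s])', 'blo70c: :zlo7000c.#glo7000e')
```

['blo70c']

Since nothing is captured, `findall` lists the 1 matched substring directly.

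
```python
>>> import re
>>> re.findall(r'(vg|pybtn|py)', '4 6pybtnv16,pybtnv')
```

['pybtn', 'pybtn']

`|` is ordered: at each position the engine commits to the first alternative that works.
Matches: at [3:8] match 'pybtn', group 1 = 'pybtn'; at [12:17] match 'pybtn', group 1 = 'pybtn'.
`findall` collects group 1 from each match (2 total).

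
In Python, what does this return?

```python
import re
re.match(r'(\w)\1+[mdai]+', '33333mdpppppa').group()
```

'33333md'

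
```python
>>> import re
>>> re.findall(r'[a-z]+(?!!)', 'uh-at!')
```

`(?!…)`/`(?<!…)` only lets a position through if the neighbouring text does NOT match; no characters are consumed.
No capturing groups, so `findall` returns the 2 full match strings.

['uh', 'a']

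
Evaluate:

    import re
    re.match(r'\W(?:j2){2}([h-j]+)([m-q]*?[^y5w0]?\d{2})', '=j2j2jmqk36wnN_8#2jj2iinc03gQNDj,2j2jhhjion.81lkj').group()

'=j2j2jmqk36'

The pattern matches a non-word character, then the literal 'j2' repeated 2 times; then one or more of a character in [h-j] (captured); then zero or more of a character in [m-q] (lazy), then optionally any character except [y5w0], then exactly 2 of a digit (captured).
`match` is anchored at position 0; if the pattern doesn't fit there, it returns None.
The match spans [0:11] → '=j2j2jmqk36'.
Captured: group 1 = 'j', group 2 = 'mqk36'.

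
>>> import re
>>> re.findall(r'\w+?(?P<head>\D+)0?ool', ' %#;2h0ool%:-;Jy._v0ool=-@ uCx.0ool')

['h', 'y._v', 'Cx.']

The pattern matches one or more of a word character (lazy); then one or more of a non-digit (captured as 'head'); then optionally the literal '0', then the literal 'ool'.
Walking the string: at [4:10] match '2h0ool', group 1 = 'h'; at [14:23] match 'Jy._v0ool', group 1 = 'y._v'; at [27:35] match 'uCx.0ool', group 1 = 'Cx.'.
With a single group, `findall` returns only what that group captured — 3 items.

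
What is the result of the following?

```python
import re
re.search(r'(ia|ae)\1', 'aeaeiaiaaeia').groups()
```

('ae',)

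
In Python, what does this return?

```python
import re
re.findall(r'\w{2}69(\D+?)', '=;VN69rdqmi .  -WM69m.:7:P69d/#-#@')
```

['r', 'm']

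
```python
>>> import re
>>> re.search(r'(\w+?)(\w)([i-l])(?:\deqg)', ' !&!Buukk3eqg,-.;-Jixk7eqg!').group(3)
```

'k'

The pattern matches one or more of a word character (lazy) (captured); then a word character (captured); then a character in [i-l] (captured); then a digit, then the literal 'eqg' (non-capturing group).
Unlike `match`, `search` isn't anchored — it looks for the pattern anywhere in the string.
The match spans [4:13] → 'Buukk3eqg'.
Captured: group 1 = 'Buu', group 2 = 'k', group 3 = 'k'.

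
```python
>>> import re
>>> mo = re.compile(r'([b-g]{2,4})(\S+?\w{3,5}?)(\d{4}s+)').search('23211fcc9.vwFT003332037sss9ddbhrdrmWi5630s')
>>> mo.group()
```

This matches 2 to 4 of a character in [b-g] (captured); then one or more of a non-whitespace character (lazy), then 3 to 5 of a word character (lazy) (captured); then exactly 4 of a digit, then one or more of the literal 's' (captured).
The match spans [5:26] → 'fcc9.vwFT003332037sss'.

'fcc9.vwFT003332037sss'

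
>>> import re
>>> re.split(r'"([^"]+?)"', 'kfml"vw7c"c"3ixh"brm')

`re.split` interleaves the captured-group text with the surrounding fragments.

['kfml', 'vw7c', 'c', '3ixh', 'brm']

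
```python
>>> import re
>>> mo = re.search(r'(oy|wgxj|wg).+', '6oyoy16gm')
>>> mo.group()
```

Unlike `match`, `search` isn't anchored — it looks for the pattern anywhere in the string.
The match spans [1:9] → 'oyoy16gm'.
Captured: group 1 = 'oy'.

'oyoy16gm'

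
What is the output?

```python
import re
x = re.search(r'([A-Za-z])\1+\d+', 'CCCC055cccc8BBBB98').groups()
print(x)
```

The match spans [0:7] → 'CCCC055'.
Captured: group 1 = 'C'.

('C',)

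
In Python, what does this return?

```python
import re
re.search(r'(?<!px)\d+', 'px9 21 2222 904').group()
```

'21'

A negative assertion filters positions out without eating any characters.
The match spans [4:6] → '21'.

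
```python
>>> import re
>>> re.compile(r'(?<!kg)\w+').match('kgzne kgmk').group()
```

'kgzne'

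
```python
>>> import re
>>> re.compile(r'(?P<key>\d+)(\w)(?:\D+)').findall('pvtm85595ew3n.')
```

Pattern: one or more of a digit (captured as 'key'); then a word character (captured); then one or more of a non-digit (non-capturing group).
Matches: at [4:11] match '85595ew', groups = ('85595', 'e'); at [11:14] match '3n.', groups = ('3', 'n').
With 2 capturing groups, `findall` returns a 2-tuple per match.

[('85595', 'e'), ('3', 'n')]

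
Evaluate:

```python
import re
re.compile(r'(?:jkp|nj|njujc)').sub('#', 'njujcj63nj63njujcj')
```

'#ujcj63#63#ujcj'

Branches in `(...|...)` are attempted left-to-right; the first branch that allows the whole pattern to succeed is taken.
Matches: at [0:2] → 'nj'; at [8:10] → 'nj'; at [12:14] → 'nj'.
`sub` substitutes '#' at each match site.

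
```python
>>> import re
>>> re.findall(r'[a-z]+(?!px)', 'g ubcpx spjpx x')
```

`(?!…)`/`(?<!…)` only lets a position through if the neighbouring text does NOT match; no characters are consumed.
Scanning left to right: at [0:1] → 'g'; at [2:7] → 'ubcpx'; at [8:13] → 'spjpx'; at [14:15] → 'x'.
`findall` yields the raw match text (4 of them) because the pattern has no groups.

['g', 'ubcpx', 'spjpx', 'x']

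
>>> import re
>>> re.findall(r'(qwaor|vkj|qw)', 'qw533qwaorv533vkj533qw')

['qw', 'qwaor', 'vkj', 'qw']

The regex engine tests alternatives in the order written; an earlier branch that matches wins even if a later one would match more.
Matches: at [0:2] match 'qw', group 1 = 'qw'; at [5:10] match 'qwaor', group 1 = 'qwaor'; at [14:17] match 'vkj', group 1 = 'vkj'; at [20:22] match 'qw', group 1 = 'qw'.
With a single group, `findall` returns only what that group captured — 4 items.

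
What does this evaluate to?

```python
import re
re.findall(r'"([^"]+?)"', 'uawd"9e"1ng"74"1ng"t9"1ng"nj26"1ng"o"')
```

Matches: at [4:8] match '"9e"', group 1 = '9e'; at [11:15] match '"74"', group 1 = '74'; at [18:22] match '"t9"', group 1 = 't9'; at [25:31] match '"nj26"', group 1 = 'nj26'; at [34:37] match '"o"', group 1 = 'o'.
With a single group, `findall` returns only what that group captured — 5 items.

['9e', '74', 't9', 'nj26', 'o']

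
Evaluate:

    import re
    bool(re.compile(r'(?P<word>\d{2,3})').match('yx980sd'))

This matches 2 to 3 of a digit (captured as 'word').
With `match`, the pattern is implicitly anchored at the beginning.
Here the string doesn't start with a match, so the call returns None, and `bool(None)` is False.

False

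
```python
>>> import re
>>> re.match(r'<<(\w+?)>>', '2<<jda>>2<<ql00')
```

None

`re.match` won't scan ahead — the pattern has to work from the very first character.
Here the pattern fails at index 0, so the call returns None.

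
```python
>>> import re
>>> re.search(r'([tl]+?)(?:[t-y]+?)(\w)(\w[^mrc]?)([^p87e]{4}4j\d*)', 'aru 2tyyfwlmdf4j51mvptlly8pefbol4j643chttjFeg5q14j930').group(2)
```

'y'

The match spans [5:18] → 'tyyfwlmdf4j51'.
Captured: group 1 = 't', group 2 = 'y', group 3 = 'fw', group 4 = 'lmdf4j51'.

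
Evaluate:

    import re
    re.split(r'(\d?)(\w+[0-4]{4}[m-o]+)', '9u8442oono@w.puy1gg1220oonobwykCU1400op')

Because the pattern has a capturing group, `split` also inserts each captured text between the pieces.

['9u8442oono@w.', '', 'puy1gg1220oonobwykCU1400o', 'p']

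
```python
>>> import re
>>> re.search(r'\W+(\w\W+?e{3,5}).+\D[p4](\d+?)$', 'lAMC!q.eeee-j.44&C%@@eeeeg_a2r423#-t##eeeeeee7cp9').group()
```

Pattern: one or more of a non-word character; then a word character, then one or more of a non-word character (lazy), then 3 to 5 of the literal 'e' (captured); then one or more of any character; then a non-digit, then one of [p4]; then one or more of a digit (lazy) (captured); then anchored at the end.
`re.search` scans for the first position where the pattern succeeds.
The match spans [4:49] → '!q.eeee-j.44&C%@@eeeeg_a2r423#-t##eeeeeee7cp9'.
Captured: group 1 = 'q.eeee', group 2 = '9'.

'!q.eeee-j.44&C%@@eeeeg_a2r423#-t##eeeeeee7cp9'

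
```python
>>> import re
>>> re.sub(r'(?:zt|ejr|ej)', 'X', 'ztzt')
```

'XX'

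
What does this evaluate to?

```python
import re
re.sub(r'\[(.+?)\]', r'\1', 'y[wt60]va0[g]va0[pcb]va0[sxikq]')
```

With the lazy modifier that quantifier settles for the fewest repetitions that let the rest of the pattern succeed (the atoms after it are unaffected and can still be greedy).
Matches: at [1:7] → '[wt60]'; at [10:13] → '[g]'; at [16:21] → '[pcb]'; at [24:31] → '[sxikq]'.
`\1` in the replacement pulls in group 1's text for each match.

'ywt60va0gva0pcbva0sxikq'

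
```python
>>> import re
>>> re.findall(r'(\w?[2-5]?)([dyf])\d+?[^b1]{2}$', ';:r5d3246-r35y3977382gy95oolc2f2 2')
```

[('c2', 'f')]

This matches optionally a word character, then optionally a character in [2-5] (captured); then one of [dyf] (captured); then one or more of a digit (lazy), then exactly 2 of any character except [b1]; then anchored at the end.
Walking the string: at [28:34] match 'c2f2 2', groups = ('c2', 'f').
With 2 capturing groups, `findall` returns a 2-tuple per match.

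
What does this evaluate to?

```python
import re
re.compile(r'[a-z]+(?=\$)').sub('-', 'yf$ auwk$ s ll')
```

The lookaround is zero-width — it requires the adjacent text to match without consuming it, so the asserted text isn't part of the match.
Matches: at [0:2] → 'yf'; at [4:8] → 'auwk'.
`sub` substitutes '-' at each match site.

'-$ -$ s ll'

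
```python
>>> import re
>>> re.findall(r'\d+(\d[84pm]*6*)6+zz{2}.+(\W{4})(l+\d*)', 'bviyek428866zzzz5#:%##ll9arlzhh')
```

[('6', ':%##', 'll9')]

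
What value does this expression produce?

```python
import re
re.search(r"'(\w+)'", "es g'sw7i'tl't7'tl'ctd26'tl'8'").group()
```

"'sw7i'"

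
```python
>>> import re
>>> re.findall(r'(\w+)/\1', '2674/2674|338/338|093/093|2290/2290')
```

A backreference is literal: `\1` must see the identical characters the first group matched.
With a single group, `findall` returns only what that group captured — 4 items.

['2674', '338', '093', '2290']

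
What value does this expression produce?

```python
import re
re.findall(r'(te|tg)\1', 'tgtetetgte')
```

A backreference is literal: `\1` must see the identical characters the first group matched.
Scanning left to right: at [2:6] match 'tete', group 1 = 'te'.
One capturing group, so `findall` returns just the captured substring from the one match — 1 in all.

['te']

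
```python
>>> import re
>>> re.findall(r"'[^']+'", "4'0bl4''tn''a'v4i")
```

`findall` yields the raw match text (3 of them) because the pattern has no groups.

["'0bl4'", "'tn'", "'a'"]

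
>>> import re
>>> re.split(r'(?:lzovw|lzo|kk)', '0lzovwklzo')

['0', 'k', '']

Alternation tries branches left to right and keeps the first one that lets the overall match succeed at that position.
Matches to split on: at [1:6] → 'lzovw'; at [7:10] → 'lzo'.
The string is cut at each match, leaving 3 pieces.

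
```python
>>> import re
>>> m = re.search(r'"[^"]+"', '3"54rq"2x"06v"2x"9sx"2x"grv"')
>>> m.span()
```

(1, 7)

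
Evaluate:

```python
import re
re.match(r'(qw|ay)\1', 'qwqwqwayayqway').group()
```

'qwqw'

`re.match` only tries the pattern at the start of the string.
The match spans [0:4] → 'qwqw'.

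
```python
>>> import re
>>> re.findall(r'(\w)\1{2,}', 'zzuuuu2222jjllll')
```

A backreference is literal: `\1` must see the identical characters the first group matched.
One capturing group, so `findall` returns just the captured substring from each match — 3 in all.

['u', '2', 'l']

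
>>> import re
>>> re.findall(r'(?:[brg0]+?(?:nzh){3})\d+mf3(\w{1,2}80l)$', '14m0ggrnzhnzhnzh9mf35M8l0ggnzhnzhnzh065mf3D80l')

The pattern matches one or more of one of [brg0] (lazy), then the literal 'nzh' repeated 3 times (non-capturing group); then one or more of a digit, then the literal 'mf3'; then 1 to 2 of a word character, then the literal '80l' (captured); then anchored at the end.
Scanning left to right: at [24:46] match '0ggnzhnzhnzh065mf3D80l', group 1 = 'D80l'.
`findall` collects group 1 from the one match (1 total).

['D80l']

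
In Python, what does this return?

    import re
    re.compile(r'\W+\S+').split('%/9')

['', '']

This matches one or more of a non-word character; then one or more of a non-whitespace character.
Matches to split on: at [0:3] → '%/9'.
The string is cut at each match, leaving 2 pieces.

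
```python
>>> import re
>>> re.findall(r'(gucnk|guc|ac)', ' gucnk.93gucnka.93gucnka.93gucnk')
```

Alternation tries branches left to right and keeps the first one that lets the overall match succeed at that position.
Matches: at [1:6] match 'gucnk', group 1 = 'gucnk'; at [9:14] match 'gucnk', group 1 = 'gucnk'; at [18:23] match 'gucnk', group 1 = 'gucnk'; at [27:32] match 'gucnk', group 1 = 'gucnk'.
One capturing group, so `findall` returns just the captured substring from each match — 4 in all.

['gucnk', 'gucnk', 'gucnk', 'gucnk']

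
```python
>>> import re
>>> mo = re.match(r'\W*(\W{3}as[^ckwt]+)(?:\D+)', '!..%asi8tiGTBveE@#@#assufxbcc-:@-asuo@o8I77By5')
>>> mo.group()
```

'!..%asi8tiGTBveE@#@#assufxbcc-:@-asuo@o'

`re.match` only tries the pattern at the start of the string.
The match spans [0:39] → '!..%asi8tiGTBveE@#@#assufxbcc-:@-asuo@o'.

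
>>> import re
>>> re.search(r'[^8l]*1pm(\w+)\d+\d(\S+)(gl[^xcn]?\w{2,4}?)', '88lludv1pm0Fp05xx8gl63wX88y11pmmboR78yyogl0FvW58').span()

(4, 45)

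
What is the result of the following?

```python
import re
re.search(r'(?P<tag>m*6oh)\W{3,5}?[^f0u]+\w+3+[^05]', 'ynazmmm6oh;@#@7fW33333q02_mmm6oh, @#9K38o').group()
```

'mmm6oh;@#@7fW33333q'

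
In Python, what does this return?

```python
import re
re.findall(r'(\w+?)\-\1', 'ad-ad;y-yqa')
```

`\1` is not a pattern — it's the concrete string captured by group 1, re-applied verbatim.
`findall` collects group 1 from each match (2 total).

['ad', 'y']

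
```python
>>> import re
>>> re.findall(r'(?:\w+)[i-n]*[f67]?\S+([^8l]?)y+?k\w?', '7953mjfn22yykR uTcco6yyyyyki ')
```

The pattern matches one or more of a word character (non-capturing group); then zero or more of a character in [i-n], then optionally one of [f67], then one or more of a non-whitespace character; then optionally any character except [8l] (captured); then one or more of a literal 'y' (lazy); then a literal 'k', then optionally a word character.
Because there's exactly one group, `findall` drops the full match and keeps group 1 from each hit.

['', '']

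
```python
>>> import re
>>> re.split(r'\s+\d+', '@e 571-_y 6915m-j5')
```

['@e', '-_y', 'm-j5']

Splitting on the pattern gives 3 pieces.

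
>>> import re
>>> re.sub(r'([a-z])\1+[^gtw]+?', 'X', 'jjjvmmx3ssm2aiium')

`\1` is not a pattern — it's the concrete string captured by group 1, re-applied verbatim.
`sub` substitutes 'X' at each match site.

'XX3X2aXm'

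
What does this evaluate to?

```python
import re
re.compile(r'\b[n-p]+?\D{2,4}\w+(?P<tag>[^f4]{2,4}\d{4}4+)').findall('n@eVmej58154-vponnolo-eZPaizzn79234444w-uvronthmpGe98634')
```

['ej58154']

This matches a word boundary (`\b`, zero-width); then one or more of a character in [n-p] (lazy); then 2 to 4 of a non-digit, then one or more of a word character; then 2 to 4 of any character except [f4], then exactly 4 of a digit, then one or more of a literal '4' (captured as 'tag').
Scanning left to right: at [0:12] match 'n@eVmej58154', group 1 = 'ej58154'.
With a single group, `findall` returns only what that group captured — 1 item.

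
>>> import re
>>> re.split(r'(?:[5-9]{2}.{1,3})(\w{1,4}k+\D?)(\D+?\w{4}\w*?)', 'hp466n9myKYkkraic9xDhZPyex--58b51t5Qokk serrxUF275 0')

['hp4', 'yKYkkr', 'aic9x', 'DhZPyex--', 't5Qokk ', 'serrx', 'UF275 0']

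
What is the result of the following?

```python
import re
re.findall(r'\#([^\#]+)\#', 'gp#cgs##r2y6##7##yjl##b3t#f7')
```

['cgs', 'r2y6', '7', 'yjl', 'b3t']

Walking the string: at [2:7] match '#cgs#', group 1 = 'cgs'; at [7:13] match '#r2y6#', group 1 = 'r2y6'; at [13:16] match '#7#', group 1 = '7'; at [16:21] match '#yjl#', group 1 = 'yjl'; at [21:26] match '#b3t#', group 1 = 'b3t'.
`findall` collects group 1 from each match (5 total).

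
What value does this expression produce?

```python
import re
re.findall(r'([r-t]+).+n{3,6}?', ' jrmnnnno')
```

Pattern: one or more of a character in [r-t] (captured); then one or more of any character, then 3 to 6 of the literal 'n' (lazy).
Walking the string: at [2:8] match 'rmnnnn', group 1 = 'r'.
Because there's exactly one group, `findall` drops the full match and keeps group 1 from the one hit.

['r']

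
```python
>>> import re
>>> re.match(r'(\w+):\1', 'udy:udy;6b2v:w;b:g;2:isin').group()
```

`re.match` won't scan ahead — the pattern has to work from the very first character.
The match spans [0:7] → 'udy:udy'.

'udy:udy'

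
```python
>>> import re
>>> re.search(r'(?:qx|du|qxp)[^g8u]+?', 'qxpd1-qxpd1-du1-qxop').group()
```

`|` is ordered: at each position the engine commits to the first alternative that works.
The match spans [0:3] → 'qxp'.

'qxp'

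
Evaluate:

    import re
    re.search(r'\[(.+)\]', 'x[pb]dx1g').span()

`re.search` tries every starting position until one works.
The match spans [1:5] → '[pb]'.
Captured: group 1 = 'pb'.

(1, 5)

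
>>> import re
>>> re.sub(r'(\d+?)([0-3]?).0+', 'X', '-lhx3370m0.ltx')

The pattern matches one or more of a digit (lazy) (captured); then optionally a character in [0-3] (captured); then any character, then one or more of a literal '0'.
Matches: at [4:8] → '3370'.
Every occurrence is swapped for 'X'.

'-lhxXm0.ltx'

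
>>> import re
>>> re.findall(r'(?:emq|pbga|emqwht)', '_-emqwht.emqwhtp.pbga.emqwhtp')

Branches in `(...|...)` are attempted left-to-right; the first branch that allows the whole pattern to succeed is taken.
Walking the string: at [2:5] → 'emq'; at [9:12] → 'emq'; at [17:21] → 'pbga'; at [22:25] → 'emq'.
With no groups in the pattern, `findall` gives back each whole match — 4 here.

['emq', 'emq', 'pbga', 'emq']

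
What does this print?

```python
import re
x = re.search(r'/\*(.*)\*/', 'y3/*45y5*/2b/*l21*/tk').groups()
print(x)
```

The match spans [2:19] → '/*45y5*/2b/*l21*/'.
Captured: group 1 = '45y5*/2b/*l21'.

('45y5*/2b/*l21',)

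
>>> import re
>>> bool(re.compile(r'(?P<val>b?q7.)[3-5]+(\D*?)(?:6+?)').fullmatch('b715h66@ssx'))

False

`re.fullmatch` requires the pattern to consume the entire string.
Here the pattern can't cover the whole string, so the call returns None, and `bool(None)` is False.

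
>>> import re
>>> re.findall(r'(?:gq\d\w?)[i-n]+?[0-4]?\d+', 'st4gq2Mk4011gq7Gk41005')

['gq2Mk4011', 'gq7Gk41005']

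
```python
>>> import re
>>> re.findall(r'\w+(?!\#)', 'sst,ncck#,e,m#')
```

['sst', 'ncc', 'e']

The negative lookahead/lookbehind blocks any match where the forbidden context is present.
Scanning left to right: at [0:3] → 'sst'; at [4:7] → 'ncc'; at [10:11] → 'e'.
No capturing groups, so `findall` returns the 3 full match strings.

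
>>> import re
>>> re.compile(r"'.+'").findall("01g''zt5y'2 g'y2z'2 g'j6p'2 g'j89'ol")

Matches: at [3:34] → "''zt5y'2 g'y2z'2 g'j6p'2 g'j89'".
Since nothing is captured, `findall` lists the 1 matched substring directly.

["''zt5y'2 g'y2z'2 g'j6p'2 g'j89'"]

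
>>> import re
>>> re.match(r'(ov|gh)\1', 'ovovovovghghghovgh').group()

`match` is anchored at position 0; if the pattern doesn't fit there, it returns None.
The match spans [0:4] → 'ovov'.

'ovov'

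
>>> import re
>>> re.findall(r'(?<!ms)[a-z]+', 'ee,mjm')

['ee', 'mjm']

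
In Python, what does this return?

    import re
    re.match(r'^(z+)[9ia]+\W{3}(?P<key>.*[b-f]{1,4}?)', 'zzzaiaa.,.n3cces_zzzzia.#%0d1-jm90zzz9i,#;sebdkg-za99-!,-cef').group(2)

'n3cces_zzzzia.#%0d1-jm90zzz9i,#;sebdkg-za99-!,-cef'

This matches anchored at the start of the string; then one or more of a literal 'z' (captured); then one or more of one of [9ia], then exactly 3 of a non-word character; then zero or more of any character, then 1 to 4 of a character in [b-f] (lazy) (captured as 'key').
With `match`, the pattern is implicitly anchored at the beginning.
The match spans [0:60] → 'zzzaiaa.,.n3cces_zzzzia.#%0d1-jm90zzz9i,#;sebdkg-za99-!,-cef'.
Captured: group 1 = 'zzz', group 2 = 'n3cces_zzzzia.#%0d1-jm90zzz9i,#;sebdkg-za99-!,-cef'.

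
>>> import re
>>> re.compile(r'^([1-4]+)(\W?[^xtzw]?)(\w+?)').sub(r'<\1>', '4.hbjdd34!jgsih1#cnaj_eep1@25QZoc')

Pattern: anchored at the start of the string; then one or more of a character in [1-4] (captured); then optionally a non-word character, then optionally any character except [xtzw] (captured); then one or more of a word character (lazy) (captured).
Matches: at [0:4] → '4.hb'.
The replacement refers to a captured group, so each match is rewritten using its own captured text.

'<4>jdd34!jgsih1#cnaj_eep1@25QZoc'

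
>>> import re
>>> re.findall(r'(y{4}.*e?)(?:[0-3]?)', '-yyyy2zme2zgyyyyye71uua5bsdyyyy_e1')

With a single group, `findall` returns only what that group captured — 1 item.

['yyyy2zme2zgyyyyye71uua5bsdyyyy_e1']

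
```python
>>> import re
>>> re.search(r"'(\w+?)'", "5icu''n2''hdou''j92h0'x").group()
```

The match spans [5:9] → "'n2'".

"'n2'"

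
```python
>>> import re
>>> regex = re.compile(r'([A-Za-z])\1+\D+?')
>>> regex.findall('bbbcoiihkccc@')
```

`\1` is not a pattern — it's the concrete string captured by group 1, re-applied verbatim.
Scanning left to right: at [0:4] match 'bbbc', group 1 = 'b'; at [5:8] match 'iih', group 1 = 'i'; at [9:13] match 'ccc@', group 1 = 'c'.
Because there's exactly one group, `findall` drops the full match and keeps group 1 from each hit.

['b', 'i', 'c']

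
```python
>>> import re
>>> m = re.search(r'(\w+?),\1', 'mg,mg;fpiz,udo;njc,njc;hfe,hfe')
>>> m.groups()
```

('mg',)

The match spans [0:5] → 'mg,mg'.
Captured: group 1 = 'mg'.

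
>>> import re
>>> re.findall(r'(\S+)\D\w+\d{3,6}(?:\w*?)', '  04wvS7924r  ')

['04wv']

The pattern matches one or more of a non-whitespace character (captured); then a non-digit, then one or more of a word character, then 3 to 6 of a digit; then zero or more of a word character (lazy) (non-capturing group).
Matches: at [2:11] match '04wvS7924', group 1 = '04wv'.
Because there's exactly one group, `findall` drops the full match and keeps group 1 from the one hit.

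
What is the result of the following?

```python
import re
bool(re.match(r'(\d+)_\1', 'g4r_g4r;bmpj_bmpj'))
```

False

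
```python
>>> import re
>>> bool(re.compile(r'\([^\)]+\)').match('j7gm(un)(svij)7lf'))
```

False

With `match`, the pattern is implicitly anchored at the beginning.
Here the pattern fails at index 0, so the call returns None, and `bool(None)` is False.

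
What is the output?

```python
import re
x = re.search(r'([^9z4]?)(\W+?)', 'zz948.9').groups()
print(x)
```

('8', '.')

The match spans [4:6] → '8.'.
Captured: group 1 = '8', group 2 = '.'.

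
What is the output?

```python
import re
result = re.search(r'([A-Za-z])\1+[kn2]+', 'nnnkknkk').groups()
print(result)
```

('n',)

The backreference `\1` re-matches whatever the first group consumed, character for character.
`re.search` scans for the first position where the pattern succeeds.
The match spans [0:8] → 'nnnkknkk'.
Captured: group 1 = 'n'.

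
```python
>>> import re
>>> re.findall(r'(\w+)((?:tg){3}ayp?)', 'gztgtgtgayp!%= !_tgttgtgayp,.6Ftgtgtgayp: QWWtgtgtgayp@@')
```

This matches one or more of a word character (captured); then the literal 'tg' repeated 3 times, then the literal 'ay', then optionally the literal 'p' (captured).
Walking the string: at [0:11] match 'gztgtgtgayp', groups = ('gz', 'tgtgtgayp'); at [29:40] match '6Ftgtgtgayp', groups = ('6F', 'tgtgtgayp'); at [42:54] match 'QWWtgtgtgayp', groups = ('QWW', 'tgtgtgayp').
2 groups means each result is a tuple of 2 captured strings — 3 here.

[('gz', 'tgtgtgayp'), ('6F', 'tgtgtgayp'), ('QWW', 'tgtgtgayp')]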